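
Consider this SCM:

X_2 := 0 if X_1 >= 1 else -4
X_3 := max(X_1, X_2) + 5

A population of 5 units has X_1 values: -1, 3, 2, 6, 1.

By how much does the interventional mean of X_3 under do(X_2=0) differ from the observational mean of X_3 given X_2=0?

do(X_2=0) breaks X_2's dependence on X_1. With X_2=0 fixed, X_3 across the units is 5, 8, 7, 11, 6, mean 7.4.
E[X_3|X_2=0] averages over only the 4 units with X_2=0 (X_1 = 3, 2, 6, 1): X_3 = 8, 7, 11, 6, mean 8.
Difference = 7.4 − 8 = -0.6.

-0.6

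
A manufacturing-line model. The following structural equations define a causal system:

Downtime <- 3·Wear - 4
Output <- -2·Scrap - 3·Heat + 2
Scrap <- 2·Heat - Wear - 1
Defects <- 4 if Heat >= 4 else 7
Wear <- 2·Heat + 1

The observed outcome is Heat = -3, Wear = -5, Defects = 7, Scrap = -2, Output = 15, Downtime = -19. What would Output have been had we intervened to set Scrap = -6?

Intervening sets Scrap = -6 and removes its equation (Scrap <- 2·Heat - Wear - 1).
Output = -2·Scrap - 3·Heat + 2  [with Scrap=-6, Heat=-3]  = 23

23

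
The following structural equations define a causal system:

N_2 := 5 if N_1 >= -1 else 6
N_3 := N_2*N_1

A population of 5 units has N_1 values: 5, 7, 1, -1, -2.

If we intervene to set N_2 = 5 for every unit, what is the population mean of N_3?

Every unit gets N_2=5 under the intervention. N_3 values become 25, 35, 5, -5, -10; E[N_3|do(N_2=5)] = 10.

10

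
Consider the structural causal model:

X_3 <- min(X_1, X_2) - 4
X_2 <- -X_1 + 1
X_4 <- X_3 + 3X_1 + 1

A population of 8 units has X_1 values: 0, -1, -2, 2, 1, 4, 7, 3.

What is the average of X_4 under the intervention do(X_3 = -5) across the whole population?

1.25

The intervention sets X_3=-5 in all 8 units regardless of X_1. Recomputing X_4 per unit gives -4, -7, -10, 2, -1, 8, 17, 5; average 1.25.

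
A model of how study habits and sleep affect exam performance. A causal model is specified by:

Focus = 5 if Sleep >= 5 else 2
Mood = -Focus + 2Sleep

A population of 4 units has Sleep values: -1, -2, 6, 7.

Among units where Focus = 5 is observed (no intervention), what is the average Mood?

8

Observing Focus=5 restricts to units where Focus's equation naturally yields 5: Sleep ∈ {6, 7}. In that subpopulation Mood = 7, 9, mean 8.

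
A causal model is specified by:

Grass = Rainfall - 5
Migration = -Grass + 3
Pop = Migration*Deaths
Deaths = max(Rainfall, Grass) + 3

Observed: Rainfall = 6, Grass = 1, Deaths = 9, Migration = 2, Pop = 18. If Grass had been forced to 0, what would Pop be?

do(Grass=0) replaces the equation Grass = Rainfall - 5 with the constant Grass = 0.
Deaths = max(Rainfall, Grass) + 3  [with Rainfall=6, Grass=0]  = 9
Migration = -Grass + 3  [with Grass=0]  = 3
Pop = Migration*Deaths  [with Migration=3, Deaths=9]  = 27

27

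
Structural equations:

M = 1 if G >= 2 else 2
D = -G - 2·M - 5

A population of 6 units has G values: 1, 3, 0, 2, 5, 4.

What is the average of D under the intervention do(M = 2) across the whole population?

Every unit gets M=2 under the intervention. D values become -10, -12, -9, -11, -14, -13; E[D|do(M=2)] = -11.5.

-11.5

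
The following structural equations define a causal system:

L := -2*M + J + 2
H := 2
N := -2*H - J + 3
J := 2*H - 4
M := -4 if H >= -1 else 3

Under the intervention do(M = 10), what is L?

-18

do(M=10) replaces the equation M := -4 if H >= -1 else 3 with the constant M = 10.
J = 2*H - 4  [with H=2]  = 0
L = -2*M + J + 2  [with M=10, J=0]  = -18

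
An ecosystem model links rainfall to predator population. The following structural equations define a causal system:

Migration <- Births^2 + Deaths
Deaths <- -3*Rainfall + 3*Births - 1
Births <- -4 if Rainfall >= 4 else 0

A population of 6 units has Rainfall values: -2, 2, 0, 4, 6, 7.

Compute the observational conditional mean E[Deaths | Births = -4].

E[Deaths|Births=-4] averages over only the 3 units with Births=-4 (Rainfall = 4, 6, 7): Deaths = -25, -31, -34, mean -30.

-30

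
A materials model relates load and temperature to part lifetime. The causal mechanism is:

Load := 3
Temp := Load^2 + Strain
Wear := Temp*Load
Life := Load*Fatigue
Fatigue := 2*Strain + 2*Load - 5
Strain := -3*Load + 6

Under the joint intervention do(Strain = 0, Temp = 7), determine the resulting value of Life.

3

Under do(Strain = 0, Temp = 7), each intervened variable's structural equation is replaced by its fixed value.
Fatigue = 2*Strain + 2*Load - 5  [with Strain=0, Load=3]  = 1
Life = Load*Fatigue  [with Load=3, Fatigue=1]  = 3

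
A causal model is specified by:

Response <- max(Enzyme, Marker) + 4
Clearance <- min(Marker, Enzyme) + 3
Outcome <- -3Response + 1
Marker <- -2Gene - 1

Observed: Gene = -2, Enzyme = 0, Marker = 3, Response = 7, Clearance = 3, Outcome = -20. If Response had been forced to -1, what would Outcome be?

Under do(Response=-1), the mechanism Response <- max(Enzyme, Marker) + 4 is discarded; Response is fixed at -1.
Outcome = -3Response + 1  [with Response=-1]  = 4

4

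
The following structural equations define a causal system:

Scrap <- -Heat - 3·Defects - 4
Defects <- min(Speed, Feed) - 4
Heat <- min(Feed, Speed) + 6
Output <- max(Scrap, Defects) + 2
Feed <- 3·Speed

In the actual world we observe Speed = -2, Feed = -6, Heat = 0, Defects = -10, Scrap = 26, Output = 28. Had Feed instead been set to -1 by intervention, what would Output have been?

Under do(Feed=-1), the mechanism Feed <- 3·Speed is discarded; Feed is fixed at -1.
Heat = min(Feed, Speed) + 6  [with Feed=-1, Speed=-2]  = 4
Defects = min(Speed, Feed) - 4  [with Speed=-2, Feed=-1]  = -6
Scrap = -Heat - 3·Defects - 4  [with Heat=4, Defects=-6]  = 10
Output = max(Scrap, Defects) + 2  [with Scrap=10, Defects=-6]  = 12

12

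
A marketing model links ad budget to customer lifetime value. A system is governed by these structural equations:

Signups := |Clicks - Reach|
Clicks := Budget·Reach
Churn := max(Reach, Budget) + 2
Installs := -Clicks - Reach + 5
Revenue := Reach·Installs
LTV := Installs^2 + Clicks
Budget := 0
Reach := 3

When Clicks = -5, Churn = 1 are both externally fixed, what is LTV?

Setting Clicks = -5, Churn = 1 by intervention discards those variables' equations.
Installs = -Clicks - Reach + 5  [with Clicks=-5, Reach=3]  = 7
LTV = Installs^2 + Clicks  [with Installs=7, Clicks=-5]  = 44

44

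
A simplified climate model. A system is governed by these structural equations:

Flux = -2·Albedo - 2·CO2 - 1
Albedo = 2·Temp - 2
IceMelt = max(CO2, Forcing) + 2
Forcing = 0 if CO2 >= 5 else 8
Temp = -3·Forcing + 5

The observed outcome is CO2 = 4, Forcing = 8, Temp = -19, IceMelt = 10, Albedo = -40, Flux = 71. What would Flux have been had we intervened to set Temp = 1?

The intervention breaks the incoming arrows to Temp: Temp = -3·Forcing + 5 no longer applies, and Temp = 1.
Albedo = 2·Temp - 2  [with Temp=1]  = 0
Flux = -2·Albedo - 2·CO2 - 1  [with Albedo=0, CO2=4]  = -9

-9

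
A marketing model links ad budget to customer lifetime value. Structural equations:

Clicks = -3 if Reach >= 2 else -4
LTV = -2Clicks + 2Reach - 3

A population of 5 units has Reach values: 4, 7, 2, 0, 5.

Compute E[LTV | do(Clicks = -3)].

do(Clicks=-3) breaks Clicks's dependence on Reach. With Clicks=-3 fixed, LTV across the units is 11, 17, 7, 3, 13, mean 10.2.

10.2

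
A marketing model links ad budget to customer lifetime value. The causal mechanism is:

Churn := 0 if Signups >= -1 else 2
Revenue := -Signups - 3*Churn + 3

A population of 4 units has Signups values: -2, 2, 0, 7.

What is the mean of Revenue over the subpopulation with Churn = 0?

Conditioning on Churn=0 selects the 3 unit(s) with Signups ∈ {2, 0, 7}. Their Revenue values: 1, 3, -4. Mean = 0.

0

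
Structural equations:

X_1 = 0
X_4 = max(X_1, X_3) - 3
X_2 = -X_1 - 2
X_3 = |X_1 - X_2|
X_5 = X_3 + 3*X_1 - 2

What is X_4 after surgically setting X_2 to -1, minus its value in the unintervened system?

-1

Under do(X_2=-1), the mechanism X_2 = -X_1 - 2 is discarded; X_2 is fixed at -1.
X_3 = |X_1 - X_2|  [with X_1=0, X_2=-1]  = 1
X_4 = max(X_1, X_3) - 3  [with X_1=0, X_3=1]  = -2
Without intervention: X_2 = -X_1 - 2  [with X_1=0]  = -2; X_3 = |X_1 - X_2|  [with X_1=0, X_2=-2]  = 2; X_4 = max(X_1, X_3) - 3  [with X_1=0, X_3=2]  = -1.
Change = -2 − (-1) = -1.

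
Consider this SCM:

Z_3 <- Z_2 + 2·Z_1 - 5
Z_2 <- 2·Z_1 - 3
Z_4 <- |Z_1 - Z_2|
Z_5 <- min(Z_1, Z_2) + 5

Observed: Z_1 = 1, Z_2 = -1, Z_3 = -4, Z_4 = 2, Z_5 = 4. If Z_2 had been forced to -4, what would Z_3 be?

The intervention breaks the incoming arrows to Z_2: Z_2 <- 2·Z_1 - 3 no longer applies, and Z_2 = -4.
Z_3 = Z_2 + 2·Z_1 - 5  [with Z_2=-4, Z_1=1]  = -7

-7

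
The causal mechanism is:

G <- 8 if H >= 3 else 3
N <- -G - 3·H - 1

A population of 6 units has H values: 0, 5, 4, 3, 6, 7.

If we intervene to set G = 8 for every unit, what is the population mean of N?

-21.5

do(G=8) breaks G's dependence on H. With G=8 fixed, N across the units is -9, -24, -21, -18, -27, -30, mean -21.5.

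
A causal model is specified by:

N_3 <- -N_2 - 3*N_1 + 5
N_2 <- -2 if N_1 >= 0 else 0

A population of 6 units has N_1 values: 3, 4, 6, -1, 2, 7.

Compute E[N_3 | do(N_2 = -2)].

-3.5

The intervention sets N_2=-2 in all 6 units regardless of N_1. Recomputing N_3 per unit gives -2, -5, -11, 10, 1, -14; average -3.5.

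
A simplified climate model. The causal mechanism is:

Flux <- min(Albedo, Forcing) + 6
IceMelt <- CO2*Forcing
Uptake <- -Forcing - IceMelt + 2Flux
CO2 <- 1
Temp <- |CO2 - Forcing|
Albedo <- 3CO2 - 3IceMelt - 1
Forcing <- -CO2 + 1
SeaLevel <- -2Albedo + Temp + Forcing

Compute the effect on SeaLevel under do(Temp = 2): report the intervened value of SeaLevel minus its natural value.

The intervention breaks the incoming arrows to Temp: Temp <- |CO2 - Forcing| no longer applies, and Temp = 2.
Forcing = -CO2 + 1  [with CO2=1]  = 0
IceMelt = CO2*Forcing  [with CO2=1, Forcing=0]  = 0
Albedo = 3CO2 - 3IceMelt - 1  [with CO2=1, IceMelt=0]  = 2
SeaLevel = -2Albedo + Temp + Forcing  [with Albedo=2, Temp=2, Forcing=0]  = -2
Without intervention: Forcing = -CO2 + 1  [with CO2=1]  = 0; Temp = |CO2 - Forcing|  [with CO2=1, Forcing=0]  = 1; IceMelt = CO2*Forcing  [with CO2=1, Forcing=0]  = 0; Albedo = 3CO2 - 3IceMelt - 1  [with CO2=1, IceMelt=0]  = 2; SeaLevel = -2Albedo + Temp + Forcing  [with Albedo=2, Temp=1, Forcing=0]  = -3.
Change = -2 − (-3) = 1.

1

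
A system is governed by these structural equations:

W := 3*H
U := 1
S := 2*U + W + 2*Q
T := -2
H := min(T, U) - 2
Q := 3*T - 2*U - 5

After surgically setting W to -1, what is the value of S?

-25

The intervention breaks the incoming arrows to W: W := 3*H no longer applies, and W = -1.
Q = 3*T - 2*U - 5  [with T=-2, U=1]  = -13
S = 2*U + W + 2*Q  [with U=1, W=-1, Q=-13]  = -25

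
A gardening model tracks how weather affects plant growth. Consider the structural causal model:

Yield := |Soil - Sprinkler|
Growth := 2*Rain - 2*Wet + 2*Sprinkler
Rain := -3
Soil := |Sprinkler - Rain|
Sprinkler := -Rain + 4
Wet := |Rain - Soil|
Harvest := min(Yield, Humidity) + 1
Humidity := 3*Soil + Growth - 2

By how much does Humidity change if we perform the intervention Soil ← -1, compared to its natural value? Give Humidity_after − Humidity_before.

-11

The intervention breaks the incoming arrows to Soil: Soil := |Sprinkler - Rain| no longer applies, and Soil = -1.
Sprinkler = -Rain + 4  [with Rain=-3]  = 7
Wet = |Rain - Soil|  [with Rain=-3, Soil=-1]  = 2
Growth = 2*Rain - 2*Wet + 2*Sprinkler  [with Rain=-3, Wet=2, Sprinkler=7]  = 4
Humidity = 3*Soil + Growth - 2  [with Soil=-1, Growth=4]  = -1
Without intervention: Sprinkler = -Rain + 4  [with Rain=-3]  = 7; Soil = |Sprinkler - Rain|  [with Sprinkler=7, Rain=-3]  = 10; Wet = |Rain - Soil|  [with Rain=-3, Soil=10]  = 13; Growth = 2*Rain - 2*Wet + 2*Sprinkler  [with Rain=-3, Wet=13, Sprinkler=7]  = -18; Humidity = 3*Soil + Growth - 2  [with Soil=10, Growth=-18]  = 10.
Change = -1 − 10 = -11.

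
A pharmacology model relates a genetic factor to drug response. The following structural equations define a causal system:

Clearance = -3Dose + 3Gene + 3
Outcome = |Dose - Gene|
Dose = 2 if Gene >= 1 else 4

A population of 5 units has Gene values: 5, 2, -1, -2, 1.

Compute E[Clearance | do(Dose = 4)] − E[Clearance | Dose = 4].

7.5

Every unit gets Dose=4 under the intervention. Clearance values become 6, -3, -12, -15, -6; E[Clearance|do(Dose=4)] = -6.
Observing Dose=4 restricts to units where Dose's equation naturally yields 4: Gene ∈ {-1, -2}. In that subpopulation Clearance = -12, -15, mean -13.5.
Difference = -6 − (-13.5) = 7.5.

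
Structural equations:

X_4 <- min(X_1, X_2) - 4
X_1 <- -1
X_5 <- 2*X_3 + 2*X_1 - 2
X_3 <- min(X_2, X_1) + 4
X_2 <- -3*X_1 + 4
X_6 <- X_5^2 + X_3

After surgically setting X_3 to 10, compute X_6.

The intervention breaks the incoming arrows to X_3: X_3 <- min(X_2, X_1) + 4 no longer applies, and X_3 = 10.
X_5 = 2*X_3 + 2*X_1 - 2  [with X_3=10, X_1=-1]  = 16
X_6 = X_5^2 + X_3  [with X_5=16, X_3=10]  = 266

266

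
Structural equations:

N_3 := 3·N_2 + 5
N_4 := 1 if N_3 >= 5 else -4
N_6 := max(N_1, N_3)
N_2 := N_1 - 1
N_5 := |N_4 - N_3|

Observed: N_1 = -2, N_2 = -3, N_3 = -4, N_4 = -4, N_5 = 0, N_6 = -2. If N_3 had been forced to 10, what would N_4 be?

The intervention breaks the incoming arrows to N_3: N_3 := 3·N_2 + 5 no longer applies, and N_3 = 10.
N_4 = 1 if N_3 >= 5 else -4  [with N_3=10]  = 1

1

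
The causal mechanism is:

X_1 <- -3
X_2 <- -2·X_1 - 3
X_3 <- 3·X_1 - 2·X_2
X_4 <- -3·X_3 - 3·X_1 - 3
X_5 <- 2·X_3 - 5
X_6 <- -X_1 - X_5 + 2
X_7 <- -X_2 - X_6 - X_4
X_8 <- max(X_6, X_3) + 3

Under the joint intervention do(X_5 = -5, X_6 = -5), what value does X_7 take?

-49

Under do(X_5 = -5, X_6 = -5), each intervened variable's structural equation is replaced by its fixed value.
X_2 = -2·X_1 - 3  [with X_1=-3]  = 3
X_3 = 3·X_1 - 2·X_2  [with X_1=-3, X_2=3]  = -15
X_4 = -3·X_3 - 3·X_1 - 3  [with X_3=-15, X_1=-3]  = 51
X_7 = -X_2 - X_6 - X_4  [with X_2=3, X_6=-5, X_4=51]  = -49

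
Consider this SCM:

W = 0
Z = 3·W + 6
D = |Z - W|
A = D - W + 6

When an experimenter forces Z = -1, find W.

0

Under do(Z=-1), the mechanism Z = 3·W + 6 is discarded; Z is fixed at -1.
W is not downstream of the intervention, so its value is determined by the original equations.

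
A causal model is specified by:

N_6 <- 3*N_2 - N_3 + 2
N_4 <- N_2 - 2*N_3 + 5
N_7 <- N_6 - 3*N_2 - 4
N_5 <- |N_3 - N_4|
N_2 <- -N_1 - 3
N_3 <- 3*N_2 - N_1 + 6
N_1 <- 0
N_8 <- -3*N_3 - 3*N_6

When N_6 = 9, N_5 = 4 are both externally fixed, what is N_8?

-18

Under do(N_6 = 9, N_5 = 4), each intervened variable's structural equation is replaced by its fixed value.
N_2 = -N_1 - 3  [with N_1=0]  = -3
N_3 = 3*N_2 - N_1 + 6  [with N_2=-3, N_1=0]  = -3
N_8 = -3*N_3 - 3*N_6  [with N_3=-3, N_6=9]  = -18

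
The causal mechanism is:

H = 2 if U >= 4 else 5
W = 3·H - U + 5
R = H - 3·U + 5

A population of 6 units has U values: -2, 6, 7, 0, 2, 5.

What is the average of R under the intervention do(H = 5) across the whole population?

1

do(H=5) breaks H's dependence on U. With H=5 fixed, R across the units is 16, -8, -11, 10, 4, -5, mean 1.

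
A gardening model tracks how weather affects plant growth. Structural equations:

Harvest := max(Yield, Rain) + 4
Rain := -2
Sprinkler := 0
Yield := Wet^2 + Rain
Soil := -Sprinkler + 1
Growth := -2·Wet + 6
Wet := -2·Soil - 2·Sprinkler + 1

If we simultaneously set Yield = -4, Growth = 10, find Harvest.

Setting Yield = -4, Growth = 10 by intervention discards those variables' equations.
Harvest = max(Yield, Rain) + 4  [with Yield=-4, Rain=-2]  = 2

2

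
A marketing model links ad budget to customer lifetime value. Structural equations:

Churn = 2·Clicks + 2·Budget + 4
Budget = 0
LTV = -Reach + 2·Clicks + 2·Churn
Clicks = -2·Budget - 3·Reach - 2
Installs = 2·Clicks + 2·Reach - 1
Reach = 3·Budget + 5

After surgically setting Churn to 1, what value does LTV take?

-37

The intervention breaks the incoming arrows to Churn: Churn = 2·Clicks + 2·Budget + 4 no longer applies, and Churn = 1.
Reach = 3·Budget + 5  [with Budget=0]  = 5
Clicks = -2·Budget - 3·Reach - 2  [with Budget=0, Reach=5]  = -17
LTV = -Reach + 2·Clicks + 2·Churn  [with Reach=5, Clicks=-17, Churn=1]  = -37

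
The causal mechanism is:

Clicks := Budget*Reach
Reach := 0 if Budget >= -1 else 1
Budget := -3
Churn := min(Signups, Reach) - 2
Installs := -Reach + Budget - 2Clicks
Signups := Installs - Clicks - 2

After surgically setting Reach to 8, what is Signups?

do(Reach=8) replaces the equation Reach := 0 if Budget >= -1 else 1 with the constant Reach = 8.
Clicks = Budget*Reach  [with Budget=-3, Reach=8]  = -24
Installs = -Reach + Budget - 2Clicks  [with Reach=8, Budget=-3, Clicks=-24]  = 37
Signups = Installs - Clicks - 2  [with Installs=37, Clicks=-24]  = 59

59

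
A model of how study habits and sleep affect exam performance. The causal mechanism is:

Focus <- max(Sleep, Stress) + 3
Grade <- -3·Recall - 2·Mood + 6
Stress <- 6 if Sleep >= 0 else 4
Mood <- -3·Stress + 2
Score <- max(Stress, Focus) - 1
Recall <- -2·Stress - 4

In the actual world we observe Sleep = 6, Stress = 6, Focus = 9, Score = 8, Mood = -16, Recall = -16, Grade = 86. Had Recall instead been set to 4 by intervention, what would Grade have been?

Intervening sets Recall = 4 and removes its equation (Recall <- -2·Stress - 4).
Stress = 6 if Sleep >= 0 else 4  [with Sleep=6]  = 6
Mood = -3·Stress + 2  [with Stress=6]  = -16
Grade = -3·Recall - 2·Mood + 6  [with Recall=4, Mood=-16]  = 26

26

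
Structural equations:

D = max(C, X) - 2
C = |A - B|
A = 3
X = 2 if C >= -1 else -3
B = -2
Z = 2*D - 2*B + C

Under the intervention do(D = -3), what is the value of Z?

3

The intervention breaks the incoming arrows to D: D = max(C, X) - 2 no longer applies, and D = -3.
C = |A - B|  [with A=3, B=-2]  = 5
Z = 2*D - 2*B + C  [with D=-3, B=-2, C=5]  = 3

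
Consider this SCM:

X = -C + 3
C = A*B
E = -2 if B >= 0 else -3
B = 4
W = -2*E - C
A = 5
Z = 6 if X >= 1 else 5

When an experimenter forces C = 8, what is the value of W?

-4

The intervention breaks the incoming arrows to C: C = A*B no longer applies, and C = 8.
E = -2 if B >= 0 else -3  [with B=4]  = -2
W = -2*E - C  [with E=-2, C=8]  = -4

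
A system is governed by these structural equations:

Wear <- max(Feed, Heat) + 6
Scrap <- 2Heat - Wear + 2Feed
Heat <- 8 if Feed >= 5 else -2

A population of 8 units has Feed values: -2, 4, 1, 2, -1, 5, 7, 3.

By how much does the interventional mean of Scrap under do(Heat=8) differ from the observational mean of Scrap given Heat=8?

do(Heat=8) breaks Heat's dependence on Feed. With Heat=8 fixed, Scrap across the units is -2, 10, 4, 6, 0, 12, 16, 8, mean 6.75.
E[Scrap|Heat=8] averages over only the 2 units with Heat=8 (Feed = 5, 7): Scrap = 12, 16, mean 14.
Difference = 6.75 − 14 = -7.25.

-7.25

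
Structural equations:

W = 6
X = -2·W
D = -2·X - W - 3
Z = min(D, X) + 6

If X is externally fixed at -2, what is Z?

Under do(X=-2), the mechanism X = -2·W is discarded; X is fixed at -2.
D = -2·X - W - 3  [with X=-2, W=6]  = -5
Z = min(D, X) + 6  [with D=-5, X=-2]  = 1

1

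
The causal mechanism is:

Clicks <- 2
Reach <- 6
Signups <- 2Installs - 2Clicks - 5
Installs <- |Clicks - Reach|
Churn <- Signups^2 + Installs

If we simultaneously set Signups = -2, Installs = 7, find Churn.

11

The joint intervention fixes Signups = -2, Installs = 7, removing each variable's own equation.
Churn = Signups^2 + Installs  [with Signups=-2, Installs=7]  = 11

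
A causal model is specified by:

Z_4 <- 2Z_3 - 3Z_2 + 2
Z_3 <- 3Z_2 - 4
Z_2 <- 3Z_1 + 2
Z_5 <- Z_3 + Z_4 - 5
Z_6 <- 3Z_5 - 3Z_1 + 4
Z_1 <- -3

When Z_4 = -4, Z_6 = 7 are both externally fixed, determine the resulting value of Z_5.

-34

Setting Z_4 = -4, Z_6 = 7 by intervention discards those variables' equations.
Z_2 = 3Z_1 + 2  [with Z_1=-3]  = -7
Z_3 = 3Z_2 - 4  [with Z_2=-7]  = -25
Z_5 = Z_3 + Z_4 - 5  [with Z_3=-25, Z_4=-4]  = -34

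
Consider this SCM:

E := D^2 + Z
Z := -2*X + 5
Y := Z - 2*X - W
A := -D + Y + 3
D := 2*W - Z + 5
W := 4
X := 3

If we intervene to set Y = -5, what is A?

Under do(Y=-5), the mechanism Y := Z - 2*X - W is discarded; Y is fixed at -5.
Z = -2*X + 5  [with X=3]  = -1
D = 2*W - Z + 5  [with W=4, Z=-1]  = 14
A = -D + Y + 3  [with D=14, Y=-5]  = -16

-16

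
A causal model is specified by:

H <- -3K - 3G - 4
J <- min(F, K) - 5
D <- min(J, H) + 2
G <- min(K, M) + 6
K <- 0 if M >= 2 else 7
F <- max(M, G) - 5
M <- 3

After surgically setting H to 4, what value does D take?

Intervening sets H = 4 and removes its equation (H <- -3K - 3G - 4).
K = 0 if M >= 2 else 7  [with M=3]  = 0
G = min(K, M) + 6  [with K=0, M=3]  = 6
F = max(M, G) - 5  [with M=3, G=6]  = 1
J = min(F, K) - 5  [with F=1, K=0]  = -5
D = min(J, H) + 2  [with J=-5, H=4]  = -3

-3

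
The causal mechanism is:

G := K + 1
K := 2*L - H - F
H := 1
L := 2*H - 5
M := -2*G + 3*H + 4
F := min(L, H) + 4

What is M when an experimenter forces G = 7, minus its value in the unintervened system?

The intervention breaks the incoming arrows to G: G := K + 1 no longer applies, and G = 7.
M = -2*G + 3*H + 4  [with G=7, H=1]  = -7
Without intervention: L = 2*H - 5  [with H=1]  = -3; F = min(L, H) + 4  [with L=-3, H=1]  = 1; K = 2*L - H - F  [with L=-3, H=1, F=1]  = -8; G = K + 1  [with K=-8]  = -7; M = -2*G + 3*H + 4  [with G=-7, H=1]  = 21.
Change = -7 − 21 = -28.

-28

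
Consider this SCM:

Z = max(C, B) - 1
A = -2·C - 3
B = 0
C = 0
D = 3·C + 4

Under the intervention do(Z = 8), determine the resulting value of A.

-3

do(Z=8) replaces the equation Z = max(C, B) - 1 with the constant Z = 8.
A is not downstream of the intervention, so its value is determined by the original equations.
A = -2·C - 3  [with C=0]  = -3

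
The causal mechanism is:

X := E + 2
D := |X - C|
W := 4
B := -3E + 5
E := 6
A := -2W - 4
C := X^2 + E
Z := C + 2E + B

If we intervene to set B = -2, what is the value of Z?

The intervention breaks the incoming arrows to B: B := -3E + 5 no longer applies, and B = -2.
X = E + 2  [with E=6]  = 8
C = X^2 + E  [with X=8, E=6]  = 70
Z = C + 2E + B  [with C=70, E=6, B=-2]  = 80

80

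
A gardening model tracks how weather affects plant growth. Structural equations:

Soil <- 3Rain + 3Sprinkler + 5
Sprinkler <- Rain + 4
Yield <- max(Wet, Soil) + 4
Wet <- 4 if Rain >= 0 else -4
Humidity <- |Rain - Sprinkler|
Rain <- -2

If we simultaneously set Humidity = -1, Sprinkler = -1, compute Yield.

The joint intervention fixes Humidity = -1, Sprinkler = -1, removing each variable's own equation.
Soil = 3Rain + 3Sprinkler + 5  [with Rain=-2, Sprinkler=-1]  = -4
Wet = 4 if Rain >= 0 else -4  [with Rain=-2]  = -4
Yield = max(Wet, Soil) + 4  [with Wet=-4, Soil=-4]  = 0

0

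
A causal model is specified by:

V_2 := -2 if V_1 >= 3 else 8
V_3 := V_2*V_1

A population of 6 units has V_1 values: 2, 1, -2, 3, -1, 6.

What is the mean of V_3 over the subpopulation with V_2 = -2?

-9

E[V_3|V_2=-2] averages over only the 2 units with V_2=-2 (V_1 = 3, 6): V_3 = -6, -12, mean -9.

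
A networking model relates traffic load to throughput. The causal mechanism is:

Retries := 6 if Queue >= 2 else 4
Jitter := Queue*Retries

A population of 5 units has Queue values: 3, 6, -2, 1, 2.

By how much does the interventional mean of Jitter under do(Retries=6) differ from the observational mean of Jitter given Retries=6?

-10

Every unit gets Retries=6 under the intervention. Jitter values become 18, 36, -12, 6, 12; E[Jitter|do(Retries=6)] = 12.
Conditioning on Retries=6 selects the 3 unit(s) with Queue ∈ {3, 6, 2}. Their Jitter values: 18, 36, 12. Mean = 22.
Difference = 12 − 22 = -10.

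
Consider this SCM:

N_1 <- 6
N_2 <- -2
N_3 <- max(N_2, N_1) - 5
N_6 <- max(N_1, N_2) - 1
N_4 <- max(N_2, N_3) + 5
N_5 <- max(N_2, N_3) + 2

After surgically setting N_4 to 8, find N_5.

3

Intervening sets N_4 = 8 and removes its equation (N_4 <- max(N_2, N_3) + 5).
No directed path runs from N_4 to N_5, so N_5 keeps its natural value.
N_3 = max(N_2, N_1) - 5  [with N_2=-2, N_1=6]  = 1
N_5 = max(N_2, N_3) + 2  [with N_2=-2, N_3=1]  = 3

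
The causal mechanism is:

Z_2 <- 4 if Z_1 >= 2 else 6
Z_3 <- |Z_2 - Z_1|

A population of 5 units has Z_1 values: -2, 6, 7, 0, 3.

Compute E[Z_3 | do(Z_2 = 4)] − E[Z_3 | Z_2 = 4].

Every unit gets Z_2=4 under the intervention. Z_3 values become 6, 2, 3, 4, 1; E[Z_3|do(Z_2=4)] = 3.2.
Observing Z_2=4 restricts to units where Z_2's equation naturally yields 4: Z_1 ∈ {6, 7, 3}. In that subpopulation Z_3 = 2, 3, 1, mean 2.
Difference = 3.2 − 2 = 1.2.

1.2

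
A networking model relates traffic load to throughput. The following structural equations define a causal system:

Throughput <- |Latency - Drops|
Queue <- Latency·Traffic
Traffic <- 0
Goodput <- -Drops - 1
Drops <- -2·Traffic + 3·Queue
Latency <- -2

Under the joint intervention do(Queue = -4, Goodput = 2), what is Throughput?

The joint intervention fixes Queue = -4, Goodput = 2, removing each variable's own equation.
Drops = -2·Traffic + 3·Queue  [with Traffic=0, Queue=-4]  = -12
Throughput = |Latency - Drops|  [with Latency=-2, Drops=-12]  = 10

10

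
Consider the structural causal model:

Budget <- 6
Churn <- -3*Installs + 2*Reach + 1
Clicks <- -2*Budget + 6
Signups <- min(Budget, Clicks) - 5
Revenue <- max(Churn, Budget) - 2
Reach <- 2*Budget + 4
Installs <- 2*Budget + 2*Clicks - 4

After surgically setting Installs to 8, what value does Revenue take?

The intervention breaks the incoming arrows to Installs: Installs <- 2*Budget + 2*Clicks - 4 no longer applies, and Installs = 8.
Reach = 2*Budget + 4  [with Budget=6]  = 16
Churn = -3*Installs + 2*Reach + 1  [with Installs=8, Reach=16]  = 9
Revenue = max(Churn, Budget) - 2  [with Churn=9, Budget=6]  = 7

7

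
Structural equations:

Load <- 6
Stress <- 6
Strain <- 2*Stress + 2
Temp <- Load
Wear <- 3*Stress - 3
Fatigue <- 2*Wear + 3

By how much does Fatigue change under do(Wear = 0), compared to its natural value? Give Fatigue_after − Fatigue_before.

The intervention breaks the incoming arrows to Wear: Wear <- 3*Stress - 3 no longer applies, and Wear = 0.
Fatigue = 2*Wear + 3  [with Wear=0]  = 3
Without intervention: Wear = 3*Stress - 3  [with Stress=6]  = 15; Fatigue = 2*Wear + 3  [with Wear=15]  = 33.
Change = 3 − 33 = -30.

-30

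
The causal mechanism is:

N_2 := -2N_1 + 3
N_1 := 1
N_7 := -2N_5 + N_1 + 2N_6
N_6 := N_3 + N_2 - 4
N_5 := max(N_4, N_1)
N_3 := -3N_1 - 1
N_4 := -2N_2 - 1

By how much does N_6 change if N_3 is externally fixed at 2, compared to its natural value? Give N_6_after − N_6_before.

6

The intervention breaks the incoming arrows to N_3: N_3 := -3N_1 - 1 no longer applies, and N_3 = 2.
N_2 = -2N_1 + 3  [with N_1=1]  = 1
N_6 = N_3 + N_2 - 4  [with N_3=2, N_2=1]  = -1
Without intervention: N_2 = -2N_1 + 3  [with N_1=1]  = 1; N_3 = -3N_1 - 1  [with N_1=1]  = -4; N_6 = N_3 + N_2 - 4  [with N_3=-4, N_2=1]  = -7.
Change = -1 − (-7) = 6.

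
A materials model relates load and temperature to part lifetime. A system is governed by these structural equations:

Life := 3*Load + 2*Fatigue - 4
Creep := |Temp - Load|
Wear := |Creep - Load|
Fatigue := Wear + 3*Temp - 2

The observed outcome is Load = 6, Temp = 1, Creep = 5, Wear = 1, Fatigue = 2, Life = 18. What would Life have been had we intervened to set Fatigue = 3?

20

The intervention breaks the incoming arrows to Fatigue: Fatigue := Wear + 3*Temp - 2 no longer applies, and Fatigue = 3.
Life = 3*Load + 2*Fatigue - 4  [with Load=6, Fatigue=3]  = 20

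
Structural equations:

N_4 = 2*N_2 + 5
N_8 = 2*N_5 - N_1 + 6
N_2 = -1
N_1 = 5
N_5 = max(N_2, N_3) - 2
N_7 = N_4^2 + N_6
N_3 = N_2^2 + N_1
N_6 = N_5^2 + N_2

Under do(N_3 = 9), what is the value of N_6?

The intervention breaks the incoming arrows to N_3: N_3 = N_2^2 + N_1 no longer applies, and N_3 = 9.
N_5 = max(N_2, N_3) - 2  [with N_2=-1, N_3=9]  = 7
N_6 = N_5^2 + N_2  [with N_5=7, N_2=-1]  = 48

48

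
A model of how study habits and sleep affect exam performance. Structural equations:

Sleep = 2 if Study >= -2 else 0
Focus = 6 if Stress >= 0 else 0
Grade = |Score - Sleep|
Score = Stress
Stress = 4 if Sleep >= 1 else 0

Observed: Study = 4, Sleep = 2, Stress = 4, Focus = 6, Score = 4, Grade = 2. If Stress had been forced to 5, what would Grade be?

3

The intervention breaks the incoming arrows to Stress: Stress = 4 if Sleep >= 1 else 0 no longer applies, and Stress = 5.
Sleep = 2 if Study >= -2 else 0  [with Study=4]  = 2
Score = Stress  [with Stress=5]  = 5
Grade = |Score - Sleep|  [with Score=5, Sleep=2]  = 3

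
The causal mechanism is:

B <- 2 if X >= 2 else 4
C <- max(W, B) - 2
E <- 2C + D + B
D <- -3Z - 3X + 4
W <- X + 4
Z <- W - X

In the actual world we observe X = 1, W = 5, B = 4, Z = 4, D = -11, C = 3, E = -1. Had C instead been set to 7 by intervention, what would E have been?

7

Intervening sets C = 7 and removes its equation (C <- max(W, B) - 2).
W = X + 4  [with X=1]  = 5
B = 2 if X >= 2 else 4  [with X=1]  = 4
Z = W - X  [with W=5, X=1]  = 4
D = -3Z - 3X + 4  [with Z=4, X=1]  = -11
E = 2C + D + B  [with C=7, D=-11, B=4]  = 7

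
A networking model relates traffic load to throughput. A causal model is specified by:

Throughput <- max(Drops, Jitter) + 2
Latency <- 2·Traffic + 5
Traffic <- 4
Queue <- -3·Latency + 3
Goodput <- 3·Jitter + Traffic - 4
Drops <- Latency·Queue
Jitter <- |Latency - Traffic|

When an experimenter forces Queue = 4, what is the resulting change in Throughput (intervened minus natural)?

43

The intervention breaks the incoming arrows to Queue: Queue <- -3·Latency + 3 no longer applies, and Queue = 4.
Latency = 2·Traffic + 5  [with Traffic=4]  = 13
Drops = Latency·Queue  [with Latency=13, Queue=4]  = 52
Jitter = |Latency - Traffic|  [with Latency=13, Traffic=4]  = 9
Throughput = max(Drops, Jitter) + 2  [with Drops=52, Jitter=9]  = 54
Without intervention: Latency = 2·Traffic + 5  [with Traffic=4]  = 13; Queue = -3·Latency + 3  [with Latency=13]  = -36; Drops = Latency·Queue  [with Latency=13, Queue=-36]  = -468; Jitter = |Latency - Traffic|  [with Latency=13, Traffic=4]  = 9; Throughput = max(Drops, Jitter) + 2  [with Drops=-468, Jitter=9]  = 11.
Change = 54 − 11 = 43.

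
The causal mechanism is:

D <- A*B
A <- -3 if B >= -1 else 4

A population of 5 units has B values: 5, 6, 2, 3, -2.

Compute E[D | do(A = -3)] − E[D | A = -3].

Every unit gets A=-3 under the intervention. D values become -15, -18, -6, -9, 6; E[D|do(A=-3)] = -8.4.
Conditioning on A=-3 selects the 4 unit(s) with B ∈ {5, 6, 2, 3}. Their D values: -15, -18, -6, -9. Mean = -12.
Difference = -8.4 − (-12) = 3.6.

3.6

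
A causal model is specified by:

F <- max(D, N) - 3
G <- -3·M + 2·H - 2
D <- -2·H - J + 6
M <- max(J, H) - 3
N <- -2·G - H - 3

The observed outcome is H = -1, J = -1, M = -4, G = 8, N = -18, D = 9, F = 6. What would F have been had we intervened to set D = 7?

Intervening sets D = 7 and removes its equation (D <- -2·H - J + 6).
M = max(J, H) - 3  [with J=-1, H=-1]  = -4
G = -3·M + 2·H - 2  [with M=-4, H=-1]  = 8
N = -2·G - H - 3  [with G=8, H=-1]  = -18
F = max(D, N) - 3  [with D=7, N=-18]  = 4

4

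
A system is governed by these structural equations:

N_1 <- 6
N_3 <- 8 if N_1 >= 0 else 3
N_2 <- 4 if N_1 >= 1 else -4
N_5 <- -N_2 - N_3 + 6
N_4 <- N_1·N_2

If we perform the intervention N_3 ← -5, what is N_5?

do(N_3=-5) replaces the equation N_3 <- 8 if N_1 >= 0 else 3 with the constant N_3 = -5.
N_2 = 4 if N_1 >= 1 else -4  [with N_1=6]  = 4
N_5 = -N_2 - N_3 + 6  [with N_2=4, N_3=-5]  = 7

7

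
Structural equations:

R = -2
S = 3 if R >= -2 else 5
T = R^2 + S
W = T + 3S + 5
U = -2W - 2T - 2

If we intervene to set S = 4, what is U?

do(S=4) replaces the equation S = 3 if R >= -2 else 5 with the constant S = 4.
T = R^2 + S  [with R=-2, S=4]  = 8
W = T + 3S + 5  [with T=8, S=4]  = 25
U = -2W - 2T - 2  [with W=25, T=8]  = -68

-68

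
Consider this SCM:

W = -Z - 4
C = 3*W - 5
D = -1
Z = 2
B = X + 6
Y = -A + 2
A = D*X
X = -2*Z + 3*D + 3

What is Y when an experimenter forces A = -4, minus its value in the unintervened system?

8

do(A=-4) replaces the equation A = D*X with the constant A = -4.
Y = -A + 2  [with A=-4]  = 6
Without intervention: X = -2*Z + 3*D + 3  [with Z=2, D=-1]  = -4; A = D*X  [with D=-1, X=-4]  = 4; Y = -A + 2  [with A=4]  = -2.
Change = 6 − (-2) = 8.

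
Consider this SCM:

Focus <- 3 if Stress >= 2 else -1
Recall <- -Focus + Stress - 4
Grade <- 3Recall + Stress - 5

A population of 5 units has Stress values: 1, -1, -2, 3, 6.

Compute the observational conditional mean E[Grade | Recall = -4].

-16

Observing Recall=-4 restricts to units where Recall's equation naturally yields -4: Stress ∈ {-1, 3}. In that subpopulation Grade = -18, -14, mean -16.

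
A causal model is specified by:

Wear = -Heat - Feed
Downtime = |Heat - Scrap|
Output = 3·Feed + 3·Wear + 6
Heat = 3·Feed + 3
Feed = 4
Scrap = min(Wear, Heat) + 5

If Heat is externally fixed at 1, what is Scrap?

0

Under do(Heat=1), the mechanism Heat = 3·Feed + 3 is discarded; Heat is fixed at 1.
Wear = -Heat - Feed  [with Heat=1, Feed=4]  = -5
Scrap = min(Wear, Heat) + 5  [with Wear=-5, Heat=1]  = 0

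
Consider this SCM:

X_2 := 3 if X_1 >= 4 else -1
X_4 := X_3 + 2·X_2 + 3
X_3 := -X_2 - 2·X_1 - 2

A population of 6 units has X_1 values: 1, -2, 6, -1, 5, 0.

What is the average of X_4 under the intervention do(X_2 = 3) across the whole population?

Every unit gets X_2=3 under the intervention. X_4 values become 2, 8, -8, 6, -6, 4; E[X_4|do(X_2=3)] = 1.

1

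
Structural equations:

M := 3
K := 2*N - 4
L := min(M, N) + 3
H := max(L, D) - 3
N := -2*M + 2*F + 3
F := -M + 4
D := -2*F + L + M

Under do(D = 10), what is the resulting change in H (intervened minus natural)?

Intervening sets D = 10 and removes its equation (D := -2*F + L + M).
F = -M + 4  [with M=3]  = 1
N = -2*M + 2*F + 3  [with M=3, F=1]  = -1
L = min(M, N) + 3  [with M=3, N=-1]  = 2
H = max(L, D) - 3  [with L=2, D=10]  = 7
Without intervention: F = -M + 4  [with M=3]  = 1; N = -2*M + 2*F + 3  [with M=3, F=1]  = -1; L = min(M, N) + 3  [with M=3, N=-1]  = 2; D = -2*F + L + M  [with F=1, L=2, M=3]  = 3; H = max(L, D) - 3  [with L=2, D=3]  = 0.
Change = 7 − 0 = 7.

7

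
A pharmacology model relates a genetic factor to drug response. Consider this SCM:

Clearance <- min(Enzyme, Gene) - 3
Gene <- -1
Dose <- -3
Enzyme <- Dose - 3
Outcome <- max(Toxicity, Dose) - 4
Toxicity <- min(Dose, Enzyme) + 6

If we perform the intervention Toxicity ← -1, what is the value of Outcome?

Under do(Toxicity=-1), the mechanism Toxicity <- min(Dose, Enzyme) + 6 is discarded; Toxicity is fixed at -1.
Outcome = max(Toxicity, Dose) - 4  [with Toxicity=-1, Dose=-3]  = -5

-5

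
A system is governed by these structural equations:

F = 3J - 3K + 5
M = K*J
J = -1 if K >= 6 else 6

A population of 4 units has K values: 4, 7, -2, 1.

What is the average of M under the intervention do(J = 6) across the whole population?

Under do(J=6), J's equation is replaced by J=6 for every unit. Per-unit M: 24, 42, -12, 6. Mean = 15.

15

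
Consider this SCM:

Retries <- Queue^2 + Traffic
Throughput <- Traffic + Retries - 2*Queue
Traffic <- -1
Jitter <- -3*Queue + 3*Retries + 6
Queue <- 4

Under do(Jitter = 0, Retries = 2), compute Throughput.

The joint intervention fixes Jitter = 0, Retries = 2, removing each variable's own equation.
Throughput = Traffic + Retries - 2*Queue  [with Traffic=-1, Retries=2, Queue=4]  = -7

-7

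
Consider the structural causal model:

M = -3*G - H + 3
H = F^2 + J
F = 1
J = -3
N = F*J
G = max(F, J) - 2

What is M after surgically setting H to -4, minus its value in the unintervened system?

The intervention breaks the incoming arrows to H: H = F^2 + J no longer applies, and H = -4.
G = max(F, J) - 2  [with F=1, J=-3]  = -1
M = -3*G - H + 3  [with G=-1, H=-4]  = 10
Without intervention: G = max(F, J) - 2  [with F=1, J=-3]  = -1; H = F^2 + J  [with F=1, J=-3]  = -2; M = -3*G - H + 3  [with G=-1, H=-2]  = 8.
Change = 10 − 8 = 2.

2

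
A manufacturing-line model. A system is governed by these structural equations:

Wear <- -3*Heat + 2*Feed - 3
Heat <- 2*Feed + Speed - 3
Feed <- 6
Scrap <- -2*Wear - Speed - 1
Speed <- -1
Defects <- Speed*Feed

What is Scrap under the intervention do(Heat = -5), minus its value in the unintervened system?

-78

The intervention breaks the incoming arrows to Heat: Heat <- 2*Feed + Speed - 3 no longer applies, and Heat = -5.
Wear = -3*Heat + 2*Feed - 3  [with Heat=-5, Feed=6]  = 24
Scrap = -2*Wear - Speed - 1  [with Wear=24, Speed=-1]  = -48
Without intervention: Heat = 2*Feed + Speed - 3  [with Feed=6, Speed=-1]  = 8; Wear = -3*Heat + 2*Feed - 3  [with Heat=8, Feed=6]  = -15; Scrap = -2*Wear - Speed - 1  [with Wear=-15, Speed=-1]  = 30.
Change = -48 − 30 = -78.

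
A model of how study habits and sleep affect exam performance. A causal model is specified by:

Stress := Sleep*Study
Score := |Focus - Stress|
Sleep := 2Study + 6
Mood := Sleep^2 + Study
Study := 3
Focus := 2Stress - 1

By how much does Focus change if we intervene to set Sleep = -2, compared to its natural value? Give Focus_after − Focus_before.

Under do(Sleep=-2), the mechanism Sleep := 2Study + 6 is discarded; Sleep is fixed at -2.
Stress = Sleep*Study  [with Sleep=-2, Study=3]  = -6
Focus = 2Stress - 1  [with Stress=-6]  = -13
Without intervention: Sleep = 2Study + 6  [with Study=3]  = 12; Stress = Sleep*Study  [with Sleep=12, Study=3]  = 36; Focus = 2Stress - 1  [with Stress=36]  = 71.
Change = -13 − 71 = -84.

-84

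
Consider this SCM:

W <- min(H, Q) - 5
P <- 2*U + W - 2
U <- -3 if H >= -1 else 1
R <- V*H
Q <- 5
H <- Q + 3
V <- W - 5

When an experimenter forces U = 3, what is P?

4

Under do(U=3), the mechanism U <- -3 if H >= -1 else 1 is discarded; U is fixed at 3.
H = Q + 3  [with Q=5]  = 8
W = min(H, Q) - 5  [with H=8, Q=5]  = 0
P = 2*U + W - 2  [with U=3, W=0]  = 4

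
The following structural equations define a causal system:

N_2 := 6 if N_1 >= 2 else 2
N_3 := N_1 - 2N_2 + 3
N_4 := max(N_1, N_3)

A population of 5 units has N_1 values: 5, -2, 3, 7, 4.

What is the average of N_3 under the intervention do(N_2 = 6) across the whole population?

The intervention sets N_2=6 in all 5 units regardless of N_1. Recomputing N_3 per unit gives -4, -11, -6, -2, -5; average -5.6.

-5.6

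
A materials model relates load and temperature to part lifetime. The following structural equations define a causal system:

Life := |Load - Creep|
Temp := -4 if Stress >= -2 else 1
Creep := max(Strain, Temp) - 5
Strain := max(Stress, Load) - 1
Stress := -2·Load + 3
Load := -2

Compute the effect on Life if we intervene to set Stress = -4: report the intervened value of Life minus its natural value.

Under do(Stress=-4), the mechanism Stress := -2·Load + 3 is discarded; Stress is fixed at -4.
Strain = max(Stress, Load) - 1  [with Stress=-4, Load=-2]  = -3
Temp = -4 if Stress >= -2 else 1  [with Stress=-4]  = 1
Creep = max(Strain, Temp) - 5  [with Strain=-3, Temp=1]  = -4
Life = |Load - Creep|  [with Load=-2, Creep=-4]  = 2
Without intervention: Stress = -2·Load + 3  [with Load=-2]  = 7; Strain = max(Stress, Load) - 1  [with Stress=7, Load=-2]  = 6; Temp = -4 if Stress >= -2 else 1  [with Stress=7]  = -4; Creep = max(Strain, Temp) - 5  [with Strain=6, Temp=-4]  = 1; Life = |Load - Creep|  [with Load=-2, Creep=1]  = 3.
Change = 2 − 3 = -1.

-1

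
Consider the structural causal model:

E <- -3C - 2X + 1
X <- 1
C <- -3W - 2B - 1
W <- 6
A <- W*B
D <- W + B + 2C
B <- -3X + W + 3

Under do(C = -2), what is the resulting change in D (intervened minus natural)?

Intervening sets C = -2 and removes its equation (C <- -3W - 2B - 1).
B = -3X + W + 3  [with X=1, W=6]  = 6
D = W + B + 2C  [with W=6, B=6, C=-2]  = 8
Without intervention: B = -3X + W + 3  [with X=1, W=6]  = 6; C = -3W - 2B - 1  [with W=6, B=6]  = -31; D = W + B + 2C  [with W=6, B=6, C=-31]  = -50.
Change = 8 − (-50) = 58.

58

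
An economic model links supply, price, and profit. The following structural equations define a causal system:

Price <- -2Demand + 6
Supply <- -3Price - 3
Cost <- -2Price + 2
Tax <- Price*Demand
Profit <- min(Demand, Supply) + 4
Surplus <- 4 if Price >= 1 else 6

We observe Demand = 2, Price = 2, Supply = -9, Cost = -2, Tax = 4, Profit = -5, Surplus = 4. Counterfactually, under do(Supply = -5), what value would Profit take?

The intervention breaks the incoming arrows to Supply: Supply <- -3Price - 3 no longer applies, and Supply = -5.
Profit = min(Demand, Supply) + 4  [with Demand=2, Supply=-5]  = -1

-1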